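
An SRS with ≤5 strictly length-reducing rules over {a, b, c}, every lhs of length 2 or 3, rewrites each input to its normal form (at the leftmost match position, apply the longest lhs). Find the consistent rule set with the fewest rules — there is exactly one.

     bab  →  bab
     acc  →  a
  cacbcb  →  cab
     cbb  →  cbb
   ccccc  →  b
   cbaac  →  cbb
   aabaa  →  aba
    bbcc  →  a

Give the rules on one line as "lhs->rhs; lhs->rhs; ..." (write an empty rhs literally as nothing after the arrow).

  | bab
  | acc => aa => a
  | cacbcb => caccb => caab => cab
  | cbb

aa->a; aac->b; bc->c; cc->a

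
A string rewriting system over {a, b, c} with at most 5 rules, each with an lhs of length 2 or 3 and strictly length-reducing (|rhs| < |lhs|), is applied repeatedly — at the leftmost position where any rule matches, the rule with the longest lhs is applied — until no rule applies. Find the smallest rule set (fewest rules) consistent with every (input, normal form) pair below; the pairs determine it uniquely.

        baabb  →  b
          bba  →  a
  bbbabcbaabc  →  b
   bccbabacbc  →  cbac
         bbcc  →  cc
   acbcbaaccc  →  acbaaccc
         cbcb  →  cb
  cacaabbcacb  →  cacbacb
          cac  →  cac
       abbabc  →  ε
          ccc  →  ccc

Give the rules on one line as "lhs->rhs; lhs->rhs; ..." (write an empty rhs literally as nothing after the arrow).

  | baabb => bab => b
  | bba => a
  | bbbabcbaabc => babcbaabc => bbbaabc => baabc => bab => b
  | bccbabacbc => cbabacbc => cbacbc => cbac

ab->; abc->b; bb->; bc->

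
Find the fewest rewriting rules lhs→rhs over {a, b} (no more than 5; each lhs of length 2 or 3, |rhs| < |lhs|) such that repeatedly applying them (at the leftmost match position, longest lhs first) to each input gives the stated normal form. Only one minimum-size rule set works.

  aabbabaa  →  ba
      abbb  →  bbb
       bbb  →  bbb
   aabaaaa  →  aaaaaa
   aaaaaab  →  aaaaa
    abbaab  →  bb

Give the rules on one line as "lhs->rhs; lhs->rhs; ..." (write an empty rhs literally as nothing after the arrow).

ab->; aba->aa; abb->bb; baa->

  | aabbabaa => abbabaa => bbabaa => bbaaa => ba
  | abbb => bbb
  | bbb
  | aabaaaa => aaaaaa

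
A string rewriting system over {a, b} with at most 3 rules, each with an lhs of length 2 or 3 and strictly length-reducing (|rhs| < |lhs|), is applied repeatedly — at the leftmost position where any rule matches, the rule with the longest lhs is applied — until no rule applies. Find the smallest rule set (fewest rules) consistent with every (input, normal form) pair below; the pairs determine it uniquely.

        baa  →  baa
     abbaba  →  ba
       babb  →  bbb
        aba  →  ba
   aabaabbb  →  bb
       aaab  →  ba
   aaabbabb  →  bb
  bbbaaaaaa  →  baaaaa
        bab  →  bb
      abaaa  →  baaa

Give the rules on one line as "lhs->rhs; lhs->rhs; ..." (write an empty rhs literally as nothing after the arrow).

  | baa
  | abbaba => bbaba => ba
  | babb => bbb
  | aba => ba

aab->ba; ab->b; bba->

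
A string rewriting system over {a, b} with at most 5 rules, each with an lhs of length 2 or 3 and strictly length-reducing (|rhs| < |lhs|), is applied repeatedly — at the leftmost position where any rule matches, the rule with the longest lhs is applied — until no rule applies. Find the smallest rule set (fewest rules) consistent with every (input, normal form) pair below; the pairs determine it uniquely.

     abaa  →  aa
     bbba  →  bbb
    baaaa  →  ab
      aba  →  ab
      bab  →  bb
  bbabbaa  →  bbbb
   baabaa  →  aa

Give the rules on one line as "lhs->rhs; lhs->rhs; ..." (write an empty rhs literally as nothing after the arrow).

aaa->ab; ba->b; baa->a; bba->bb

  | abaa => aa
  | bbba => bbb
  | baaaa => aaa => ab
  | aba => ab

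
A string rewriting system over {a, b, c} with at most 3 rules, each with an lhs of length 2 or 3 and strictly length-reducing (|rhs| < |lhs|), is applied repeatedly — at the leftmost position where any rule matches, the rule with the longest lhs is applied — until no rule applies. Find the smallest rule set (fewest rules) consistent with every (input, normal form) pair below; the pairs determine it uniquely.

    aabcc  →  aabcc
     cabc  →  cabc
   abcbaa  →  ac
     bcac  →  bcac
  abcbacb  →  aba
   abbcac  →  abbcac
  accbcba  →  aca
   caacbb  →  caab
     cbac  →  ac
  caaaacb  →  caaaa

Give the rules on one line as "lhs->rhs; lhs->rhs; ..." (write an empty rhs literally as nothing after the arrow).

  | aabcc
  | cabc
  | abcbaa => abaa => ac
  | bcac

baa->c; cb->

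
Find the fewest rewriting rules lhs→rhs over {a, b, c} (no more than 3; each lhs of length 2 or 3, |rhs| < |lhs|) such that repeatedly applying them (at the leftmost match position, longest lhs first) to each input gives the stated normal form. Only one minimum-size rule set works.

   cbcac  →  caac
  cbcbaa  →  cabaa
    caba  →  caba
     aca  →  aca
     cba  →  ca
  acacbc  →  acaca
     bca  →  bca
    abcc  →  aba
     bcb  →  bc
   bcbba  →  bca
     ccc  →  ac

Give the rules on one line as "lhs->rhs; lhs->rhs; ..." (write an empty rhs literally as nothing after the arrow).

cb->c; cbc->ca; cc->a

  | cbcac => caac
  | cbcbaa => cabaa
  | caba
  | aca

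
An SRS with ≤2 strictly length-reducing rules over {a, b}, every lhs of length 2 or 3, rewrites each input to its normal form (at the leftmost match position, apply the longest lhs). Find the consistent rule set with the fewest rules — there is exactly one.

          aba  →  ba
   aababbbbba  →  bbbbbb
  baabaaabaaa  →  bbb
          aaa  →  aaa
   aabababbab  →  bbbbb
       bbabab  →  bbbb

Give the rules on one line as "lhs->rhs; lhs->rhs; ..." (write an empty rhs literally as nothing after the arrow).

ab->b; bba->bb

  | aba => ba
  | aababbbbba => ababbbbba => babbbbba => bbbbbba => bbbbbb
  | baabaaabaaa => babaaabaaa => bbaaabaaa => bbaabaaa => bbabaaa => bbbaaa => bbbaa => bbba => bbb
  | aaa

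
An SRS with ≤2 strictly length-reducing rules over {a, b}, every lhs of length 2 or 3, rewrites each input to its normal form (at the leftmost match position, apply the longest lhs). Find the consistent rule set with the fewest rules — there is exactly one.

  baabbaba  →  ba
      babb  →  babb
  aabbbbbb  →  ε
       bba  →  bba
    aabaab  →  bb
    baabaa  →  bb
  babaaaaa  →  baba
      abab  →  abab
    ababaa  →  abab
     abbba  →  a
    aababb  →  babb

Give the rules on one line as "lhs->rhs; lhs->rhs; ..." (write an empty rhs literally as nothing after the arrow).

  | baabbaba => bbbaba => aaba => ba
  | babb
  | aabbbbbb => bbbbbb => abbb => aa => ε
  | bba

aa->; bbb->a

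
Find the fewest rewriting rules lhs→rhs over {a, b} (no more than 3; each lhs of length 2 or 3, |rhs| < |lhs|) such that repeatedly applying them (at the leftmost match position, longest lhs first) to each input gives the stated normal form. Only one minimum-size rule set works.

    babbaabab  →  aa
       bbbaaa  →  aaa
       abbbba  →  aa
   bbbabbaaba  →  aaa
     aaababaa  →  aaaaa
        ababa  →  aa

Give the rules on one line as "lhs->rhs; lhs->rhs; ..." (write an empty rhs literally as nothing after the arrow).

ba->a; bab->

  | babbaabab => baabab => aabab => aa
  | bbbaaa => bbaaa => baaa => aaa
  | abbbba => abbba => abba => aba => aa
  | bbbabbaaba => bbbaaba => bbaaba => baaba => aaba => aaa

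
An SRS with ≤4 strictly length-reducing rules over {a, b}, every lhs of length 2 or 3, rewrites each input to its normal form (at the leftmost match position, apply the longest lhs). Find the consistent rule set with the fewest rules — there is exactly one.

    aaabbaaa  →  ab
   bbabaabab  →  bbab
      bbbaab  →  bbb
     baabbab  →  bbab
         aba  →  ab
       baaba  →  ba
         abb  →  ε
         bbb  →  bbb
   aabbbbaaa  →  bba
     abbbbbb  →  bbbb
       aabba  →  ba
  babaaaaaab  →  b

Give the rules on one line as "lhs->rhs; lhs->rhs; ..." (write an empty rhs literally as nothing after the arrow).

  | aaabbaaa => abaaa => abaa => aba => ab
  | bbabaabab => bbababab => bbabbab => bbab
  | bbbaab => bbb
  | baabbab => bbab

aab->; aba->ab; abb->; baa->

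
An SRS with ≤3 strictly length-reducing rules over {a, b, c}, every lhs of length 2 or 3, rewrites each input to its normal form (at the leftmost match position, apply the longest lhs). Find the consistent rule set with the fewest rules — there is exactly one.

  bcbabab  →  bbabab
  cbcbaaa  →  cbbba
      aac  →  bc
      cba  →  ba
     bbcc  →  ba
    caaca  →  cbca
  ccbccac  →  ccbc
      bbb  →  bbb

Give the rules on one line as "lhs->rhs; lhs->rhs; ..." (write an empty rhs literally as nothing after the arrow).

  | bcbabab => bbabab
  | cbcbaaa => cbbaaa => cbbba
  | aac => bc
  | cba => ba

aa->b; bcc->a; cba->ba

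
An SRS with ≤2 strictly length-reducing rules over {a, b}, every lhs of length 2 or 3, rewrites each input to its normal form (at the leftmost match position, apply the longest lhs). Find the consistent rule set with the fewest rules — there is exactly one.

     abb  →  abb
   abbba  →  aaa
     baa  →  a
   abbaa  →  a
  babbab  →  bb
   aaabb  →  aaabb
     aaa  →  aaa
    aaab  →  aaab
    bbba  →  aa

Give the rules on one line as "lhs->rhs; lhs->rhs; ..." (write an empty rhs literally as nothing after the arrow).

ba->; bbb->a

  | abb
  | abbba => aaa
  | baa => a
  | abbaa => aba => a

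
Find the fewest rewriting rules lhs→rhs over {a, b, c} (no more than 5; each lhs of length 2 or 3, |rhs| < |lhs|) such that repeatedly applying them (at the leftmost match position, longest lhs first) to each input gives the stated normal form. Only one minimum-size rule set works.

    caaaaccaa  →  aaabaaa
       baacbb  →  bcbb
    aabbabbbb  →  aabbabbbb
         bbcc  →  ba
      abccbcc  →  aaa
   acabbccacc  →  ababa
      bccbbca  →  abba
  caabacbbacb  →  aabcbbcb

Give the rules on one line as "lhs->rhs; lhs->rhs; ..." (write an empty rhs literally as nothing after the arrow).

  | caaaaccaa => aaaaccaa => aaabaaa
  | baacbb => bacbb => bcbb
  | aabbabbbb
  | bbcc => ba

ac->c; acc->ba; bcc->a; ca->a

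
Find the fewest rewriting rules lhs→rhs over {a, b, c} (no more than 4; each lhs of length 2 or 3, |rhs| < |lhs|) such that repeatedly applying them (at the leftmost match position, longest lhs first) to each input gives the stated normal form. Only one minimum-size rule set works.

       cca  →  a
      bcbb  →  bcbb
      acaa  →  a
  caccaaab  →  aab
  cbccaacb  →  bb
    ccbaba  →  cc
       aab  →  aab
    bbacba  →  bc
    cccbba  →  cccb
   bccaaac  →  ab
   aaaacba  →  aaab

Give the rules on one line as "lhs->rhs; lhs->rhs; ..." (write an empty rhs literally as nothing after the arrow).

  | cca => ca => a
  | bcbb
  | acaa => baa => a
  | caccaaab => accaaab => bcaaab => baaab => aab

ac->b; ba->; ca->a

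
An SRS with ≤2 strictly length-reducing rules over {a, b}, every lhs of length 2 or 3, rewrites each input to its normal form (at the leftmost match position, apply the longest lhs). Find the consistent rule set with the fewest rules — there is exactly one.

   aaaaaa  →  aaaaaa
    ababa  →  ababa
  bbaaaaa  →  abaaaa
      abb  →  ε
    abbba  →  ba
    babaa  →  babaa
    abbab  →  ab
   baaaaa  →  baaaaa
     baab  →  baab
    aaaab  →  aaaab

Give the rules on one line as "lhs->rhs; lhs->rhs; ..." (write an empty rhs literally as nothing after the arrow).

abb->; bba->ab

  | aaaaaa
  | ababa
  | bbaaaaa => abaaaa
  | abb => ε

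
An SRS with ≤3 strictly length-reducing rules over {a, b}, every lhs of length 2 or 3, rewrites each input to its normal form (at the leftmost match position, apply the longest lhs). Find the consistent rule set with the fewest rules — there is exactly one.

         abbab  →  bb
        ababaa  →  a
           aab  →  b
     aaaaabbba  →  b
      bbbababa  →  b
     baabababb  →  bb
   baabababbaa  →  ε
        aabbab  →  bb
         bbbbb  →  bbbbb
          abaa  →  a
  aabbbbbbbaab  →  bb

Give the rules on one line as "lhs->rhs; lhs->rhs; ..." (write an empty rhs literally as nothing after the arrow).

  | abbab => bbab => abb => bb
  | ababaa => babaa => baa => a
  | aab => ab => b
  | aaaaabbba => aaaabbba => aaabbba => aabbba => abbba => bbba => bab => b

ab->b; ba->; bba->ab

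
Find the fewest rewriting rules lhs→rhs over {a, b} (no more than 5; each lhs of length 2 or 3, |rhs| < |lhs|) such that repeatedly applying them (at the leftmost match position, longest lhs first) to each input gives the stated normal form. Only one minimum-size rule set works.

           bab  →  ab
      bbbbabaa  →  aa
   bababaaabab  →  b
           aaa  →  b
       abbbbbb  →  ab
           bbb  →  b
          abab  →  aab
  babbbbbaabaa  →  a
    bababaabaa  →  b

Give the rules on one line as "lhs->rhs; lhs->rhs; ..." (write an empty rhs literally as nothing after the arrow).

  | bab => ab
  | bbbbabaa => bbbabaa => bbabaa => baa => aa
  | bababaaabab => ababaaabab => aabaaabab => aaaaabab => baabab => aabab => aaab => bb => b
  | aaa => b

aaa->b; ba->a; bb->b; bba->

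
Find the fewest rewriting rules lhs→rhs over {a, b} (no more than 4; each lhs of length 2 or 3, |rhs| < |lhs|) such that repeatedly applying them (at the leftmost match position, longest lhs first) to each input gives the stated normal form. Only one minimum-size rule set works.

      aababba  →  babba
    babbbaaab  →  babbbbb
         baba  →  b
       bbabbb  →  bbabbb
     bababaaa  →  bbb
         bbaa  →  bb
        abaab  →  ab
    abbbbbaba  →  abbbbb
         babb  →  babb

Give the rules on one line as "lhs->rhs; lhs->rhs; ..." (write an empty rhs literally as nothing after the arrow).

  | aababba => babba
  | babbbaaab => babbbbb
  | baba => b
  | bbabbb

aa->; aaa->b; aba->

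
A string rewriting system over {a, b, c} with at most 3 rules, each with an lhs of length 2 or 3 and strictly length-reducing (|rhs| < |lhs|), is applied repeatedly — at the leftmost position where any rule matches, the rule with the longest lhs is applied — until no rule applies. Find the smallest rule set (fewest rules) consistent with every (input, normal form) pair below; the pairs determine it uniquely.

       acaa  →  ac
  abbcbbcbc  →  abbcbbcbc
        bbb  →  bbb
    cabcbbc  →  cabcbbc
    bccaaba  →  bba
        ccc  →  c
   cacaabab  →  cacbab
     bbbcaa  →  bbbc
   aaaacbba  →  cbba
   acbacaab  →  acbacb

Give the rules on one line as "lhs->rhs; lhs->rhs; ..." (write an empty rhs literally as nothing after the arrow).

aa->; cc->

  | acaa => ac
  | abbcbbcbc
  | bbb
  | cabcbbc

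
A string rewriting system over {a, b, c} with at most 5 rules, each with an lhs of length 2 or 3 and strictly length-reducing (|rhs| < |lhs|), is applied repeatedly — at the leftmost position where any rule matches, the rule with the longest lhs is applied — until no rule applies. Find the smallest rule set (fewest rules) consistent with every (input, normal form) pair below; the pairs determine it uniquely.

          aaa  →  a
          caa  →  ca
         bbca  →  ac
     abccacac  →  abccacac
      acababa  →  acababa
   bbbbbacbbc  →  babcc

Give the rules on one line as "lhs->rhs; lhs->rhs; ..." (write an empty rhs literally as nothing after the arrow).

aa->a; bb->b; bca->ac; cbb->bc

  | aaa => aa => a
  | caa => ca
  | bbca => bca => ac
  | abccacac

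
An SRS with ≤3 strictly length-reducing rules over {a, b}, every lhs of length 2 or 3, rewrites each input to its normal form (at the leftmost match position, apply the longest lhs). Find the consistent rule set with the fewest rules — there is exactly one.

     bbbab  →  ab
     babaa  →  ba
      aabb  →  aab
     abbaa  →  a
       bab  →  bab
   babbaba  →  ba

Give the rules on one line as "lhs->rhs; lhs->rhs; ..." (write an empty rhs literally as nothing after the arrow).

aba->; bb->b; bbb->

  | bbbab => ab
  | babaa => ba
  | aabb => aab
  | abbaa => abaa => a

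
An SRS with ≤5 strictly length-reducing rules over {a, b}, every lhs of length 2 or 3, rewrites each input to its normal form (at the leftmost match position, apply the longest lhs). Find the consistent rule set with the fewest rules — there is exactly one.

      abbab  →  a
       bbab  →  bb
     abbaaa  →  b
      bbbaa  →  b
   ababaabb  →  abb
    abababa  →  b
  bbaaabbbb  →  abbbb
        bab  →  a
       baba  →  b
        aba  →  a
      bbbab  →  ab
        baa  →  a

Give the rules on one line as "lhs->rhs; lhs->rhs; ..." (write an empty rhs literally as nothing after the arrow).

  | abbab => aaab => bab => a
  | bbab => aab => bb
  | abbaaa => aaaaa => baaa => aa => b
  | bbbaa => baaa => aa => b

aa->b; ba->; bab->a; bba->aa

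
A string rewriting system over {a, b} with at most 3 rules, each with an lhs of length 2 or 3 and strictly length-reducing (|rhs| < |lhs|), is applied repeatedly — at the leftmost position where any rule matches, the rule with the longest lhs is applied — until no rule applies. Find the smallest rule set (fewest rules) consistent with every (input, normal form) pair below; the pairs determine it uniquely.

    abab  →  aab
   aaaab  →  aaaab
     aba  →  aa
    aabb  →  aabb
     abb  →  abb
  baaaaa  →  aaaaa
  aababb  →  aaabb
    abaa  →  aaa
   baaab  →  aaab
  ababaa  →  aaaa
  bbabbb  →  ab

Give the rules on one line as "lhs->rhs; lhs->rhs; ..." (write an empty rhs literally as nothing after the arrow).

ba->a; bbb->b

  | abab => aab
  | aaaab
  | aba => aa
  | aabb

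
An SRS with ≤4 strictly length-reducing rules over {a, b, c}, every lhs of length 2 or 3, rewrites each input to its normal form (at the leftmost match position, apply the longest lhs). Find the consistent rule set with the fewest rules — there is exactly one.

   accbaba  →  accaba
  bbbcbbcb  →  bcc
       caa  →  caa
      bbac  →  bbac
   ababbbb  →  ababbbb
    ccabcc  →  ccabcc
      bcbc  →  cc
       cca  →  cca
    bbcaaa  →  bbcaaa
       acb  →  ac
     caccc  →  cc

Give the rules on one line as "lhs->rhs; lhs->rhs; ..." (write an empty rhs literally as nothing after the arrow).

  | accbaba => accaba
  | bbbcbbcb => bbcbcb => bccb => bcc
  | caa
  | bbac

bcb->c; cac->; cb->c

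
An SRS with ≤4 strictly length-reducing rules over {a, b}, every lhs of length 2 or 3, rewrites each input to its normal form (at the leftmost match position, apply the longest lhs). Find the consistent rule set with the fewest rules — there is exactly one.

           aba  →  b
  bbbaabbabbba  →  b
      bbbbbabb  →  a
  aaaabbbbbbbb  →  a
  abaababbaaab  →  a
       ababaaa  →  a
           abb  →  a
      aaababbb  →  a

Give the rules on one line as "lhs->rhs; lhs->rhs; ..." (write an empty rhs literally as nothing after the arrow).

  | aba => aa => b
  | bbbaabbabbba => abaabbabbba => aaabbabbba => babbabbba => bababbba => baabbba => bbbbba => abbba => abba => aba => aa => b
  | bbbbbabb => abbbabb => abbabb => ababb => aabb => bbb => ab => a
  | aaaabbbbbbbb => baabbbbbbbb => bbbbbbbbbb => abbbbbbbb => abbbbbbb => abbbbbb => abbbbb => abbbb => abbb => abb => ab => a

aa->b; ab->a; bb->a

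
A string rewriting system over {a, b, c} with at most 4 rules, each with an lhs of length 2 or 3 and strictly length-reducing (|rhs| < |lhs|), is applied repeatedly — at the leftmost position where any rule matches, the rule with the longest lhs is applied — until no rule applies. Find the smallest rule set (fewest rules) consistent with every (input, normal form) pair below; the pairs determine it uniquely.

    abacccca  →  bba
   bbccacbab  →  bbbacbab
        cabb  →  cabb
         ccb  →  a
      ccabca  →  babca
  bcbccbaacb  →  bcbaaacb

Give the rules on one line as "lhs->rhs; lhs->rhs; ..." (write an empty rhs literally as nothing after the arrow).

aba->; cc->b; ccb->a

  | abacccca => cccca => bcca => bba
  | bbccacbab => bbbacbab
  | cabb
  | ccb => a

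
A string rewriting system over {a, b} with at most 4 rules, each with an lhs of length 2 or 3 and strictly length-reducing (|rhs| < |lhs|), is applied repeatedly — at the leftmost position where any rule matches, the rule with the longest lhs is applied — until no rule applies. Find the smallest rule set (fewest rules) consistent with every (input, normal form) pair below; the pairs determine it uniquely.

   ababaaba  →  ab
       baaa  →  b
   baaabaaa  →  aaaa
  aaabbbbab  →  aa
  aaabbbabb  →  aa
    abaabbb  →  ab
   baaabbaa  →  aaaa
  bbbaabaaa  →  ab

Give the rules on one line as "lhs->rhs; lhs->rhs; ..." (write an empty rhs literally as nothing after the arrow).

  | ababaaba => abbaaba => aaaaba => aaaba => aaba => aba => ab
  | baaa => baa => ba => b
  | baaabaaa => baabaaa => babaaa => bbaaa => aaaa
  | aaabbbbab => aabbbbab => abbbbab => aaabab => aabab => abab => abb => aa

aab->ab; ba->b; bb->a; bbb->aa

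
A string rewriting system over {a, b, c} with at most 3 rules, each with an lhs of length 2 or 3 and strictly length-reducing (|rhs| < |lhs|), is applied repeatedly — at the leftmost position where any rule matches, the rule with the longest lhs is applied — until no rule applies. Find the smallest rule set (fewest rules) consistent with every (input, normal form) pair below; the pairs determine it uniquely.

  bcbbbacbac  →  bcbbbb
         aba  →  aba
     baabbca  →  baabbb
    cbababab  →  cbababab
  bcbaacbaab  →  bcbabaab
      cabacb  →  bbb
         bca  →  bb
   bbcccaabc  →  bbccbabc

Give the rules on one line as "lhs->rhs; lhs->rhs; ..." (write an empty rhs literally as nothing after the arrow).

ac->; ca->b

  | bcbbbacbac => bcbbbbac => bcbbbb
  | aba
  | baabbca => baabbb
  | cbababab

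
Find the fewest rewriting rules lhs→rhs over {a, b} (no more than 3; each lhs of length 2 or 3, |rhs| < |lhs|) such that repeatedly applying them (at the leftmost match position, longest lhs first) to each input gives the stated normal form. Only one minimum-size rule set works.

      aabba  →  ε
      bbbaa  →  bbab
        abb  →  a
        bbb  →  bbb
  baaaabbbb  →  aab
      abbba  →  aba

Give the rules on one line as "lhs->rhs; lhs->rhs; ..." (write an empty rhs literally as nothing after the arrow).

aaa->; abb->a; baa->ab

  | aabba => aaa => ε
  | bbbaa => bbab
  | abb => a
  | bbb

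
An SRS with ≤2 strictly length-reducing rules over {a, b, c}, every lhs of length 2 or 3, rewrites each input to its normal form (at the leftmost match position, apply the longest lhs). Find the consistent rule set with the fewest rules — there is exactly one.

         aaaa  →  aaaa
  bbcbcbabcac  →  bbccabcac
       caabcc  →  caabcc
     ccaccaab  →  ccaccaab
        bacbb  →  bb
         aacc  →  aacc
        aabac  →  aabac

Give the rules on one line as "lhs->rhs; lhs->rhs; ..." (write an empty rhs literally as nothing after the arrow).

acb->; cb->c

  | aaaa
  | bbcbcbabcac => bbccbabcac => bbccabcac
  | caabcc
  | ccaccaab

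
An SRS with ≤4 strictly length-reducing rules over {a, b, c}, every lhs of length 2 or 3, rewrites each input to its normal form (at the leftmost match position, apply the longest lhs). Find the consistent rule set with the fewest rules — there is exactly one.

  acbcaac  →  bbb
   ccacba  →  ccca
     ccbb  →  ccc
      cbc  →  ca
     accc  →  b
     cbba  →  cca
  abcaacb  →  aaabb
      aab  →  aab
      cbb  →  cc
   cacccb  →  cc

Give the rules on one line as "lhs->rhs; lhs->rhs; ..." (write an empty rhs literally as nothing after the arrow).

  | acbcaac => bbcaac => baaac => bbac => bbb
  | ccacba => ccbba => ccca
  | ccbb => ccc
  | cbc => ca

ac->b; baa->bb; bc->a; cbb->cc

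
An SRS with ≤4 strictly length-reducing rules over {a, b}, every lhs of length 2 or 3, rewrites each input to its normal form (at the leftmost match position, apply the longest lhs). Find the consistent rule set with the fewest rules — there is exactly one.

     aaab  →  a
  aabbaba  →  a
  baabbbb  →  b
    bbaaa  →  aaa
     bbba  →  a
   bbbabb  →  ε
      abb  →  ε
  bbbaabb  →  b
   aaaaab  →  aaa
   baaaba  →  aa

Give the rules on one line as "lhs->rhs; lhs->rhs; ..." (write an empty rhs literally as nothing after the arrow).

  | aaab => a
  | aabbaba => baba => aba => ba => a
  | baabbbb => aabbbb => bbb => b
  | bbaaa => aaa

aab->; ab->b; ba->a; bb->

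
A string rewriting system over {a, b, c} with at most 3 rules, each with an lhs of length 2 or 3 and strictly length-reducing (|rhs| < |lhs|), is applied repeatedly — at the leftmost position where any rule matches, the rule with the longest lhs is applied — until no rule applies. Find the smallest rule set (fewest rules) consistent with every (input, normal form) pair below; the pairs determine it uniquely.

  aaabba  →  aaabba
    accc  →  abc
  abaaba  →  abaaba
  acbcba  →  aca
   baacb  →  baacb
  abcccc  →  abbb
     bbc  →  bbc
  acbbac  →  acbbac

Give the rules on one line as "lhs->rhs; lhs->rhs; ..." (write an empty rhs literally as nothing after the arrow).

  | aaabba
  | accc => abc
  | abaaba
  | acbcba => aca

bcb->; cc->b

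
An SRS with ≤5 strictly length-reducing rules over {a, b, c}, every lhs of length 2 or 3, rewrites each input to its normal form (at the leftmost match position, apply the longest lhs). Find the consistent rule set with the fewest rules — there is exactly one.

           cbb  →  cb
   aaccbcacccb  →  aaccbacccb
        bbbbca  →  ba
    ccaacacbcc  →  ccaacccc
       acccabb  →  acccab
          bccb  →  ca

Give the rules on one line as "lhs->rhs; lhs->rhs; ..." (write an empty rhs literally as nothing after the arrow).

acb->c; bb->b; bc->b; bcb->ca

  | cbb => cb
  | aaccbcacccb => aaccbacccb
  | bbbbca => bbbca => bbca => bca => ba
  | ccaacacbcc => ccaacccc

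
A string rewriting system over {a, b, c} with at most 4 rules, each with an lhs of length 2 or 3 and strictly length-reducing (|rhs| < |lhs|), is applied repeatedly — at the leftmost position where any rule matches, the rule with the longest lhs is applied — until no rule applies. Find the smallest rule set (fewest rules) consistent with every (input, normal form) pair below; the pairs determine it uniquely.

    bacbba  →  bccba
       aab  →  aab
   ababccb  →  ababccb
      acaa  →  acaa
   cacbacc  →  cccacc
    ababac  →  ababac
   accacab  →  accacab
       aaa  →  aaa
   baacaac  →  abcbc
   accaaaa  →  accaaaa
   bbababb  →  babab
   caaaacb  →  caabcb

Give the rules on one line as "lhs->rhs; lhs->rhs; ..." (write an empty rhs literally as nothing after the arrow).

aac->bc; acb->cc; baa->ab; bb->b

  | bacbba => bccba
  | aab
  | ababccb
  | acaa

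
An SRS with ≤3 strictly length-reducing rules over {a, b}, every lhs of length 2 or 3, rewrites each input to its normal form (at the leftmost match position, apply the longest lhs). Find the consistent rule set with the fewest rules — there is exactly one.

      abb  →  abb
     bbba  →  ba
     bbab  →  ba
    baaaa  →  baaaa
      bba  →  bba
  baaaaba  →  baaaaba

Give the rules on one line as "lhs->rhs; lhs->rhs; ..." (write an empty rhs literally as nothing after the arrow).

bab->a; bbb->b

  | abb
  | bbba => ba
  | bbab => ba
  | baaaa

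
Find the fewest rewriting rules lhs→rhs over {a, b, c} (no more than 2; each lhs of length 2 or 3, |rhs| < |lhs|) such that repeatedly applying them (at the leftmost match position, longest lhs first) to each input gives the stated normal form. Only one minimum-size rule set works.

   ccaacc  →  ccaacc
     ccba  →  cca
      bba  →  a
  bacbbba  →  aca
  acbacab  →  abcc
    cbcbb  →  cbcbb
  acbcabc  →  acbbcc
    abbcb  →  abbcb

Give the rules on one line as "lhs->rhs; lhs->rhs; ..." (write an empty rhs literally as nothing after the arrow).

ba->a; cab->bc

  | ccaacc
  | ccba => cca
  | bba => ba => a
  | bacbbba => acbbba => acbba => acba => aca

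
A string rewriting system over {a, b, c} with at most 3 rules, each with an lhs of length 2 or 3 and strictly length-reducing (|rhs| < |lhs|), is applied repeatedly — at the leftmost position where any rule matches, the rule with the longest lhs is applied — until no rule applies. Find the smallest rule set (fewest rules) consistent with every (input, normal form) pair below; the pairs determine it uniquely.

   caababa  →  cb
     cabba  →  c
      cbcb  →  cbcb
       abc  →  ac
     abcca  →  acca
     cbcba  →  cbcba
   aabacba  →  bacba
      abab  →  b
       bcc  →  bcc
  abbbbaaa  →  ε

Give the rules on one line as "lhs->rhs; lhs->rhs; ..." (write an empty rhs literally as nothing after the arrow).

aa->; ab->a

  | caababa => cbaba => cbaa => cb
  | cabba => caba => caa => c
  | cbcb
  | abc => ac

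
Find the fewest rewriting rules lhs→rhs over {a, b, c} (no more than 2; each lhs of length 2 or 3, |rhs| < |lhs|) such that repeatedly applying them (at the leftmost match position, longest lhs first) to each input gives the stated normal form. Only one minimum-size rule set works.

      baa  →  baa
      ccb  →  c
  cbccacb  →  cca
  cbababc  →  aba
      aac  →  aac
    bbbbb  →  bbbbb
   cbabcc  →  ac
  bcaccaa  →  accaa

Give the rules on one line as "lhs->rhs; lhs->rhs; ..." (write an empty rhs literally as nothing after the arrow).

  | baa
  | ccb => c
  | cbccacb => ccacb => cca
  | cbababc => ababc => aba

bc->; cb->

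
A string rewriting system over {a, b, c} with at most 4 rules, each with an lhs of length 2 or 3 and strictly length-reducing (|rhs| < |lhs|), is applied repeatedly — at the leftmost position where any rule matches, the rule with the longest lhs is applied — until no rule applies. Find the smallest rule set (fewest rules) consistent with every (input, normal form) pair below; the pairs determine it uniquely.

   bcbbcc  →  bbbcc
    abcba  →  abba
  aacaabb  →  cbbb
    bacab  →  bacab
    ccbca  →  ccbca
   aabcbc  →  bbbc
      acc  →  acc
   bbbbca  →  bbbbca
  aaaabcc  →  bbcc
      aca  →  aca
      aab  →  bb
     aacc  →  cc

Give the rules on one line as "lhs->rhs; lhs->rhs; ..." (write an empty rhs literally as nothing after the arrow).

  | bcbbcc => bbbcc
  | abcba => abba
  | aacaabb => caabb => cbbb
  | bacab

aa->; aab->bb; bcb->bb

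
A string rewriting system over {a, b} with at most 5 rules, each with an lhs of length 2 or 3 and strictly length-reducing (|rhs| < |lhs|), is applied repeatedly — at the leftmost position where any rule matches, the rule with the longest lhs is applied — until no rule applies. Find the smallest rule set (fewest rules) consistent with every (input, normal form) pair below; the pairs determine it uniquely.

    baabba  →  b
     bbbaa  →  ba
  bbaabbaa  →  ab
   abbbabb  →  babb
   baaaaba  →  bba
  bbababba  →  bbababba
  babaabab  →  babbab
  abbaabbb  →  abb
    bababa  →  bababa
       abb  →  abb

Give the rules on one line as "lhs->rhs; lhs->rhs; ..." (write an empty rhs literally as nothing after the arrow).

  | baabba => bbba => aa => b
  | bbbaa => aaa => ba
  | bbaabbaa => bbbbaa => abaa => ab
  | abbbabb => aaabb => babb

aa->b; aab->ab; baa->b; bbb->a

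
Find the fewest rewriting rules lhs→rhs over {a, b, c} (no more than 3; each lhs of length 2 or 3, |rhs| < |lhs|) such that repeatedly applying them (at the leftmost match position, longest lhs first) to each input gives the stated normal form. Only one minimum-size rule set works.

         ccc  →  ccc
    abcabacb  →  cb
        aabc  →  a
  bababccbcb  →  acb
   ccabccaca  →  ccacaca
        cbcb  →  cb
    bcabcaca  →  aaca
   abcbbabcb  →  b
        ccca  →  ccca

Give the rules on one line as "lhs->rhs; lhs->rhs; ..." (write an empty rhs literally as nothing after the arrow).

  | ccc
  | abcabacb => bcabacb => aabacb => abacb => bacb => cb
  | aabc => abc => bc => a
  | bababccbcb => babccbcb => bccbcb => acbcb => acab => acb

ab->b; ba->; bc->a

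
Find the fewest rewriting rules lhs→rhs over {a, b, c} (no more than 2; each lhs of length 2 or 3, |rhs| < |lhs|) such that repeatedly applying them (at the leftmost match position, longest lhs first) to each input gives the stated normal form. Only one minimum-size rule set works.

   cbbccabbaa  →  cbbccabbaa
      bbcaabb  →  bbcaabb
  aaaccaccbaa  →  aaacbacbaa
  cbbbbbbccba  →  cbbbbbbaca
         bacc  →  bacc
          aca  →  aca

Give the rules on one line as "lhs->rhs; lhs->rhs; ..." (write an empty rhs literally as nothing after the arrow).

cac->ba; ccb->ac

  | cbbccabbaa
  | bbcaabb
  | aaaccaccbaa => aaacbacbaa
  | cbbbbbbccba => cbbbbbbaca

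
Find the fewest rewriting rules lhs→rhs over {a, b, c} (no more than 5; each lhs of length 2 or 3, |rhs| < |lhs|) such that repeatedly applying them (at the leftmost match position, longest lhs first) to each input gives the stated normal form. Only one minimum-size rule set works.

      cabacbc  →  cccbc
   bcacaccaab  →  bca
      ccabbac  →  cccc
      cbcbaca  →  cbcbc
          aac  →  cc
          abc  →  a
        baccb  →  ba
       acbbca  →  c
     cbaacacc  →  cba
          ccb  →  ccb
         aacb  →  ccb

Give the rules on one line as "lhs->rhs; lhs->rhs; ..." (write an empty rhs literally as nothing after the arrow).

  | cabacbc => caacbc => cccbc
  | bcacaccaab => bcaaccaab => bccccaab => baccaab => bacaab => baaab => bcab => bca
  | ccabbac => ccabac => ccaac => cccc
  | cbcbaca => cbcbaa => cbcbc

aa->c; ab->a; ac->a; bcc->ba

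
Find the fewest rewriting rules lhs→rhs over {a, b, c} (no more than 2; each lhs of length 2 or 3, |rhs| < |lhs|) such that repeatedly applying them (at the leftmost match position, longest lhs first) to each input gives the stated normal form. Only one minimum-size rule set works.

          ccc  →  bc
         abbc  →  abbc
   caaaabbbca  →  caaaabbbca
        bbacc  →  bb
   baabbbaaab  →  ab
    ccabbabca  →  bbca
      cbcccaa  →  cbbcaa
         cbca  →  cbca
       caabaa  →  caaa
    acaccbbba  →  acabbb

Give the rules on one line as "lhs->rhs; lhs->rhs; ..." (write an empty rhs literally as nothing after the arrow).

  | ccc => bc
  | abbc
  | caaaabbbca
  | bbacc => bcc => bb

ba->; cc->b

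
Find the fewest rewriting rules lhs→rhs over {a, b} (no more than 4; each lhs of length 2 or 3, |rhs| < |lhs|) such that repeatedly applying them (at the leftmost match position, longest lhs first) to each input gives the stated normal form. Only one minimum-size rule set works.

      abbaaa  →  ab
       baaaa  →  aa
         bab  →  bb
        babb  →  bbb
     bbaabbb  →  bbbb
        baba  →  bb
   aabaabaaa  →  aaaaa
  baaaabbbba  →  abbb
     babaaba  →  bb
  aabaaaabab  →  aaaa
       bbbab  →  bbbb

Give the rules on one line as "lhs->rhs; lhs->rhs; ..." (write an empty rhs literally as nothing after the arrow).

aab->a; ba->b; baa->

  | abbaaa => aba => ab
  | baaaa => aa
  | bab => bb
  | babb => bbb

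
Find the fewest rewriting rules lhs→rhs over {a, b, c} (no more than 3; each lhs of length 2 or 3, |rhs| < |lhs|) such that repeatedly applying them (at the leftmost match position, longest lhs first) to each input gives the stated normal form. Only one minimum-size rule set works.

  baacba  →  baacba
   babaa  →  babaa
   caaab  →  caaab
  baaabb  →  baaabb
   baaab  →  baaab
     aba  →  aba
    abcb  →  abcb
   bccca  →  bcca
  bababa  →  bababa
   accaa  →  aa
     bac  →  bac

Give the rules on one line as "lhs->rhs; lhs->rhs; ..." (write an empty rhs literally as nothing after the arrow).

  | baacba
  | babaa
  | caaab
  | baaabb

acc->; ccc->cc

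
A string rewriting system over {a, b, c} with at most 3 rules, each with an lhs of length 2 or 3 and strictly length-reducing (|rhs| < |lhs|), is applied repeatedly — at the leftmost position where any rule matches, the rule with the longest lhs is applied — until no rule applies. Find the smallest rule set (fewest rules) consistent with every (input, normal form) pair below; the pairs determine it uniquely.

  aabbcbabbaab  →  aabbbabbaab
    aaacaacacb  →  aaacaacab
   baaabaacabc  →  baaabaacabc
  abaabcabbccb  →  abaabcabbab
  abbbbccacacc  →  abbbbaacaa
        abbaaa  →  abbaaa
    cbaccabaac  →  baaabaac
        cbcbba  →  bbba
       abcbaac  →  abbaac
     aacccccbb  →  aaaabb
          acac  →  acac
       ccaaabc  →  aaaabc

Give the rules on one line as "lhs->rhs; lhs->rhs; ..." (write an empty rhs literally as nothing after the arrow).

  | aabbcbabbaab => aabbbabbaab
  | aaacaacacb => aaacaacab
  | baaabaacabc
  | abaabcabbccb => abaabcabbab

cb->b; cc->a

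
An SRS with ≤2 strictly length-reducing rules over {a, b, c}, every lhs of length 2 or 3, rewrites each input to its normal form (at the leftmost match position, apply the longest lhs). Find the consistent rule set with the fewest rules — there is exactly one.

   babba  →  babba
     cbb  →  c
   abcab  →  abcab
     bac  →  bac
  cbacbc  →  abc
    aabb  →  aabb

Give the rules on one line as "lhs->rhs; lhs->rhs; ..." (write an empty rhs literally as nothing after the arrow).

cac->a; cb->c

  | babba
  | cbb => cb => c
  | abcab
  | bac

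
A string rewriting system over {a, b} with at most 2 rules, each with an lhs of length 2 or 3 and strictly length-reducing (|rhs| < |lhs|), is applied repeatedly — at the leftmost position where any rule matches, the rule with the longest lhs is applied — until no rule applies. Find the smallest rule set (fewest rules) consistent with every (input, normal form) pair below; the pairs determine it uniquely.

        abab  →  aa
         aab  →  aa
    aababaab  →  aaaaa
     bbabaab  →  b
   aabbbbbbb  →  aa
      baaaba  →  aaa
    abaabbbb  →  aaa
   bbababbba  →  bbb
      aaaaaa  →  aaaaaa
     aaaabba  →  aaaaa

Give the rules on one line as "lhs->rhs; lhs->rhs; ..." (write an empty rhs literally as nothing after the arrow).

  | abab => aab => aa
  | aab => aa
  | aababaab => aaabaab => aaaaab => aaaaa
  | bbabaab => bbaab => bab => b

ab->a; ba->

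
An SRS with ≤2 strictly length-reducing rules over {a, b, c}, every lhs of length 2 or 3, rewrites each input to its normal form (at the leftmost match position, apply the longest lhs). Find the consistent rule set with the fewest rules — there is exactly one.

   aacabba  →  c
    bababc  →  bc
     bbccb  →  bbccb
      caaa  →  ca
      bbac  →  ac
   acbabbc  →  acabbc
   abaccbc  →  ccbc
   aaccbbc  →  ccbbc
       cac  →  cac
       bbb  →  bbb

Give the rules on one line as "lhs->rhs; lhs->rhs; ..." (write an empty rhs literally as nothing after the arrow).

aa->; ba->a

  | aacabba => cabba => caba => caa => c
  | bababc => ababc => aabc => bc
  | bbccb
  | caaa => ca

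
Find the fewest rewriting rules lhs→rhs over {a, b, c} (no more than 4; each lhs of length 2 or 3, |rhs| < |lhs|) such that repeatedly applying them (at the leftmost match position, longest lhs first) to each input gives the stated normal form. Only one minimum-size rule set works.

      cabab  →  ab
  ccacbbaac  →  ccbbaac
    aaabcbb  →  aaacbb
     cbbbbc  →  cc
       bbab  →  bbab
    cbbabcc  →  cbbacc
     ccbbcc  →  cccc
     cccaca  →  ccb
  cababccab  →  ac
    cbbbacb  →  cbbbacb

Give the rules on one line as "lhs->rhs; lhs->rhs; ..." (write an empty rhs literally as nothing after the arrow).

  | cabab => ab
  | ccacbbaac => cbcbbaac => ccbbaac
  | aaabcbb => aaacbb
  | cbbbbc => cbbbc => cbbc => cbc => cc

bc->c; ca->b; cab->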